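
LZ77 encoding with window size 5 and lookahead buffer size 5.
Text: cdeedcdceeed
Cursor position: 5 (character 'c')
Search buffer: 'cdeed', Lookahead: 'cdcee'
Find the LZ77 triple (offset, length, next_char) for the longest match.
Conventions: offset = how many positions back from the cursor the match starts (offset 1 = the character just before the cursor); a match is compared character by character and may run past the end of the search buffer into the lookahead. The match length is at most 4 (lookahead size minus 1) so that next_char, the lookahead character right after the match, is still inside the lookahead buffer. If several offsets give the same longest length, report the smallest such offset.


Try each offset into the search buffer:
  offset=1 (pos 4, char 'd'): match length 0
  offset=2 (pos 3, char 'e'): match length 0
  offset=3 (pos 2, char 'e'): match length 0
  offset=4 (pos 1, char 'd'): match length 0
  offset=5 (pos 0, char 'c'): match length 2
Longest match has length 2 at offset 5.
next_char = character at position 5 + 2 = 7 -> 'c'

Best match: offset=5, length=2 (matching 'cd' starting at position 0)
LZ77 triple: (5, 2, 'c')


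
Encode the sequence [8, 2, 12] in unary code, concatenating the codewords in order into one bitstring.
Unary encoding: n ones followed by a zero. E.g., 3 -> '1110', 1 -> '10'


Encode each number as n ones followed by a terminating 0:
  8 -> 111111110 (9 bits)
  2 -> 110 (3 bits)
  12 -> 1111111111110 (13 bits)
Total length = 9 + 3 + 13 = 25 bits.

Unary([8, 2, 12]) = 1111111101101111111111110 (25 bits)


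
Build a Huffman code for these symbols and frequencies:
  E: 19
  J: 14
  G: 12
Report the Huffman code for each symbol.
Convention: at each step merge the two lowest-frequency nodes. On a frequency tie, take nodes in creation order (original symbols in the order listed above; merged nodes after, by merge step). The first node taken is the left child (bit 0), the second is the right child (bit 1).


Huffman tree construction:
Step 1: Merge G(12) + J(14) = 26
Step 2: Merge E(19) + (G+J)(26) = 45
Read each symbol's code off the tree from the root (left child = 0, right child = 1).

Codes:
  E: 0 (length 1)
  J: 11 (length 2)
  G: 10 (length 2)
Average code length: 71/45 = 1.5778 bits/symbol


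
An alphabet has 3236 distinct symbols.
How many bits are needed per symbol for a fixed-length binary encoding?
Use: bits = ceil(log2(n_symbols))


log2(3236) = 11.66
Bracket: 2^11 = 2048 < 3236 <= 2^12 = 4096
So ceil(log2(3236)) = 12

bits = ceil(log2(3236)) = ceil(11.66) = 12 bits


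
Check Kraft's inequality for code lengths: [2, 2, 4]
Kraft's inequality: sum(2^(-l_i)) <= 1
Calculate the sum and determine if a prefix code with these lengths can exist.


Sum = 2^(-2) + 2^(-2) + 2^(-4)
    = 0.25 + 0.25 + 0.0625
    = 9/16 = 0.5625
Since 0.5625 <= 1, Kraft's inequality IS satisfied.
A prefix code with these lengths CAN exist.

Kraft sum = 0.5625. Satisfied.


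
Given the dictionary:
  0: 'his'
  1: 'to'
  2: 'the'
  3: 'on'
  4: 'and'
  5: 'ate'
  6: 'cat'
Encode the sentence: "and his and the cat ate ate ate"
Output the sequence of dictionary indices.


Look up each word in the dictionary:
  'and' -> 4
  'his' -> 0
  'and' -> 4
  'the' -> 2
  'cat' -> 6
  'ate' -> 5
  'ate' -> 5
  'ate' -> 5

Encoded: [4, 0, 4, 2, 6, 5, 5, 5]


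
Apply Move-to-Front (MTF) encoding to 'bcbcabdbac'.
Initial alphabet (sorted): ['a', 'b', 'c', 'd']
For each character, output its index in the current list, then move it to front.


MTF encoding:
'b': index 1 in ['a', 'b', 'c', 'd'] -> ['b', 'a', 'c', 'd']
'c': index 2 in ['b', 'a', 'c', 'd'] -> ['c', 'b', 'a', 'd']
'b': index 1 in ['c', 'b', 'a', 'd'] -> ['b', 'c', 'a', 'd']
'c': index 1 in ['b', 'c', 'a', 'd'] -> ['c', 'b', 'a', 'd']
'a': index 2 in ['c', 'b', 'a', 'd'] -> ['a', 'c', 'b', 'd']
'b': index 2 in ['a', 'c', 'b', 'd'] -> ['b', 'a', 'c', 'd']
'd': index 3 in ['b', 'a', 'c', 'd'] -> ['d', 'b', 'a', 'c']
'b': index 1 in ['d', 'b', 'a', 'c'] -> ['b', 'd', 'a', 'c']
'a': index 2 in ['b', 'd', 'a', 'c'] -> ['a', 'b', 'd', 'c']
'c': index 3 in ['a', 'b', 'd', 'c'] -> ['c', 'a', 'b', 'd']


Output: [1, 2, 1, 1, 2, 2, 3, 1, 2, 3]


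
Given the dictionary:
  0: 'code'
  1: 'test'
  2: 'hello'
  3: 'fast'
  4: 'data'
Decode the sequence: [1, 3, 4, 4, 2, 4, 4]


Look up each index in the dictionary:
  1 -> 'test'
  3 -> 'fast'
  4 -> 'data'
  4 -> 'data'
  2 -> 'hello'
  4 -> 'data'
  4 -> 'data'

Decoded: "test fast data data hello data data"


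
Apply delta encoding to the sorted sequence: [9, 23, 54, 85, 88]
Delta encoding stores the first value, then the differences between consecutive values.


First value: 9
Deltas:
  23 - 9 = 14
  54 - 23 = 31
  85 - 54 = 31
  88 - 85 = 3


Delta encoded: [9, 14, 31, 31, 3]


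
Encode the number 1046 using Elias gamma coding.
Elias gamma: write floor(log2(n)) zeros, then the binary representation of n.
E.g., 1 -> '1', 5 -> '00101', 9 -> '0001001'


num_bits = floor(log2(1046)) + 1 = 11
leading_zeros = num_bits - 1 = 10
binary(1046) = 10000010110

Elias gamma(1046) = '0000000000' + '10000010110' = 000000000010000010110 (21 bits)


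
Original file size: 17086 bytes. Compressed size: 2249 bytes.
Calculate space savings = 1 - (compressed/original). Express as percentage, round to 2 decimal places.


ratio = compressed/original = 2249/17086 = 0.131628
savings = 1 - ratio = 1 - 0.131628 = 0.868372
as a percentage: 0.868372 * 100 = 86.84%

Space savings = 1 - 2249/17086 = 86.84%


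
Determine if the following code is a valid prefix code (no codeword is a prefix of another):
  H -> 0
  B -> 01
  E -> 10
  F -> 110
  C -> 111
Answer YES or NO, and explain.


Checking each pair (does one codeword prefix another?):
  H='0' vs B='01': prefix -- VIOLATION

NO -- this is NOT a valid prefix code. H (0) is a prefix of B (01).


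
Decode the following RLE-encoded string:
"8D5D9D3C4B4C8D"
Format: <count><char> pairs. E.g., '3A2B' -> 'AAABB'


Expanding each <count><char> pair:
  8D -> 'DDDDDDDD'
  5D -> 'DDDDD'
  9D -> 'DDDDDDDDD'
  3C -> 'CCC'
  4B -> 'BBBB'
  4C -> 'CCCC'
  8D -> 'DDDDDDDD'

Decoded = DDDDDDDDDDDDDDDDDDDDDDCCCBBBBCCCCDDDDDDDD


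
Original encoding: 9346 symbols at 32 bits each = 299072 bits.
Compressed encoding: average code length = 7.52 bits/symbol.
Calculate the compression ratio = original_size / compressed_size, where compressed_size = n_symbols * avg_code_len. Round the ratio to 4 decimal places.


original_size = n_symbols * orig_bits = 9346 * 32 = 299072 bits
compressed_size = n_symbols * avg_code_len = 9346 * 7.52 = 70281.92 bits
ratio = original_size / compressed_size = 299072 / 70281.92 = 4.2553

Compression ratio = 4.2553


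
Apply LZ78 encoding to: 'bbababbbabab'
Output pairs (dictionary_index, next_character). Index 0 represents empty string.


LZ78 encoding steps:
Dictionary: {0: ''}
Step 1: w='' (idx 0), next='b' -> output (0, 'b'), add 'b' as idx 1
Step 2: w='b' (idx 1), next='a' -> output (1, 'a'), add 'ba' as idx 2
Step 3: w='ba' (idx 2), next='b' -> output (2, 'b'), add 'bab' as idx 3
Step 4: w='b' (idx 1), next='b' -> output (1, 'b'), add 'bb' as idx 4
Step 5: w='' (idx 0), next='a' -> output (0, 'a'), add 'a' as idx 5
Step 6: w='bab' (idx 3), end of input -> output (3, '')


Encoded: [(0, 'b'), (1, 'a'), (2, 'b'), (1, 'b'), (0, 'a'), (3, '')]


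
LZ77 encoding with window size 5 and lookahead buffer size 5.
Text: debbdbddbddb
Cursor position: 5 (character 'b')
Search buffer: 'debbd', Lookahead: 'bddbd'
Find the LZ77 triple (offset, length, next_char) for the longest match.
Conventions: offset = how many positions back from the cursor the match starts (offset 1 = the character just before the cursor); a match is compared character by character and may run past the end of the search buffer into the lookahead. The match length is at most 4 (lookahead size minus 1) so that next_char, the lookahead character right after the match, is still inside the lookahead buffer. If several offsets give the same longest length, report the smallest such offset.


Try each offset into the search buffer:
  offset=1 (pos 4, char 'd'): match length 0
  offset=2 (pos 3, char 'b'): match length 2
  offset=3 (pos 2, char 'b'): match length 1
  offset=4 (pos 1, char 'e'): match length 0
  offset=5 (pos 0, char 'd'): match length 0
Longest match has length 2 at offset 2.
next_char = character at position 5 + 2 = 7 -> 'd'

Best match: offset=2, length=2 (matching 'bd' starting at position 3)
LZ77 triple: (2, 2, 'd')


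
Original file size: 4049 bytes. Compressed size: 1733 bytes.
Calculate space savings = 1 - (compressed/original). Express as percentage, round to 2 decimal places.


ratio = compressed/original = 1733/4049 = 0.428007
savings = 1 - ratio = 1 - 0.428007 = 0.571993
as a percentage: 0.571993 * 100 = 57.2%

Space savings = 1 - 1733/4049 = 57.2%


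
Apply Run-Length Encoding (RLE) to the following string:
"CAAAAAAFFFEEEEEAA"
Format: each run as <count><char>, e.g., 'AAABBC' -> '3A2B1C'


Scanning runs left to right:
  i=0: run of 'C' x 1 -> '1C'
  i=1: run of 'A' x 6 -> '6A'
  i=7: run of 'F' x 3 -> '3F'
  i=10: run of 'E' x 5 -> '5E'
  i=15: run of 'A' x 2 -> '2A'

RLE = 1C6A3F5E2A


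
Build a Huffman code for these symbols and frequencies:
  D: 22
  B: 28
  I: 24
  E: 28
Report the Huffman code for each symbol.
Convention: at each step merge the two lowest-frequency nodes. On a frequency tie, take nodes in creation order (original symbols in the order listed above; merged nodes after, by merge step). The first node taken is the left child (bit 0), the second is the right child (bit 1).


Huffman tree construction:
Step 1: Merge D(22) + I(24) = 46
Step 2: Merge B(28) + E(28) = 56
Step 3: Merge (D+I)(46) + (B+E)(56) = 102
Read each symbol's code off the tree from the root (left child = 0, right child = 1).

Codes:
  D: 00 (length 2)
  B: 10 (length 2)
  I: 01 (length 2)
  E: 11 (length 2)
Average code length: 204/102 = 2.0000 bits/symbol


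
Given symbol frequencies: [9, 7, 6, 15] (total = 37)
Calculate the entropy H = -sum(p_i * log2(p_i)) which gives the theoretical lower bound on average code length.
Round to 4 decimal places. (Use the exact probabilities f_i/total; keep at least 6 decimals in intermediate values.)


Per-symbol terms -p_i * log2(p_i) with p_i = f_i/37:
  p = 9/37 = 0.243243: log2(p) = -2.039528, -p*log2(p) = 0.496101
  p = 7/37 = 0.189189: log2(p) = -2.402098, -p*log2(p) = 0.454451
  p = 6/37 = 0.162162: log2(p) = -2.624491, -p*log2(p) = 0.425593
  p = 15/37 = 0.405405: log2(p) = -1.302563, -p*log2(p) = 0.528066
H = 0.496101 + 0.454451 + 0.425593 + 0.528066 = 1.904211

H = 1.9042 bits/symbol


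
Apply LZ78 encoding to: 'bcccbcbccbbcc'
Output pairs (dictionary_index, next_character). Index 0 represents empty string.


LZ78 encoding steps:
Dictionary: {0: ''}
Step 1: w='' (idx 0), next='b' -> output (0, 'b'), add 'b' as idx 1
Step 2: w='' (idx 0), next='c' -> output (0, 'c'), add 'c' as idx 2
Step 3: w='c' (idx 2), next='c' -> output (2, 'c'), add 'cc' as idx 3
Step 4: w='b' (idx 1), next='c' -> output (1, 'c'), add 'bc' as idx 4
Step 5: w='bc' (idx 4), next='c' -> output (4, 'c'), add 'bcc' as idx 5
Step 6: w='b' (idx 1), next='b' -> output (1, 'b'), add 'bb' as idx 6
Step 7: w='cc' (idx 3), end of input -> output (3, '')


Encoded: [(0, 'b'), (0, 'c'), (2, 'c'), (1, 'c'), (4, 'c'), (1, 'b'), (3, '')]


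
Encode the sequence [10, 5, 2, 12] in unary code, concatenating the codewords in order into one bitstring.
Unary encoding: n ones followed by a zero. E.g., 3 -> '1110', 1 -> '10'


Encode each number as n ones followed by a terminating 0:
  10 -> 11111111110 (11 bits)
  5 -> 111110 (6 bits)
  2 -> 110 (3 bits)
  12 -> 1111111111110 (13 bits)
Total length = 11 + 6 + 3 + 13 = 33 bits.

Unary([10, 5, 2, 12]) = 111111111101111101101111111111110 (33 bits)


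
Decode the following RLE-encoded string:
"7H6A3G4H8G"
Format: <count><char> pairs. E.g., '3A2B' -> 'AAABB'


Expanding each <count><char> pair:
  7H -> 'HHHHHHH'
  6A -> 'AAAAAA'
  3G -> 'GGG'
  4H -> 'HHHH'
  8G -> 'GGGGGGGG'

Decoded = HHHHHHHAAAAAAGGGHHHHGGGGGGGG


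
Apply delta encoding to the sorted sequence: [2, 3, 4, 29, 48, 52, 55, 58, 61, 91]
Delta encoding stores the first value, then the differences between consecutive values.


First value: 2
Deltas:
  3 - 2 = 1
  4 - 3 = 1
  29 - 4 = 25
  48 - 29 = 19
  52 - 48 = 4
  55 - 52 = 3
  58 - 55 = 3
  61 - 58 = 3
  91 - 61 = 30


Delta encoded: [2, 1, 1, 25, 19, 4, 3, 3, 3, 30]


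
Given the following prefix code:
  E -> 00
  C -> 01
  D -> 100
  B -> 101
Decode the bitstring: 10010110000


Decoding step by step:
Bits 100 -> D
Bits 101 -> B
Bits 100 -> D
Bits 00 -> E


Decoded message: DBDE


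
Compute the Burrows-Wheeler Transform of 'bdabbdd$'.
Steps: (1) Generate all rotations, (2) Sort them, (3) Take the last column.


Rotations (sorted):
  0: $bdabbdd -> last char: d
  1: abbdd$bd -> last char: d
  2: bbdd$bda -> last char: a
  3: bdabbdd$ -> last char: $
  4: bdd$bdab -> last char: b
  5: d$bdabbd -> last char: d
  6: dabbdd$b -> last char: b
  7: dd$bdabb -> last char: b


BWT = dda$bdbb


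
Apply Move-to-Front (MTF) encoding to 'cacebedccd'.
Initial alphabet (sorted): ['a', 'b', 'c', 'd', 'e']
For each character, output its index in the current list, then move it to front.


MTF encoding:
'c': index 2 in ['a', 'b', 'c', 'd', 'e'] -> ['c', 'a', 'b', 'd', 'e']
'a': index 1 in ['c', 'a', 'b', 'd', 'e'] -> ['a', 'c', 'b', 'd', 'e']
'c': index 1 in ['a', 'c', 'b', 'd', 'e'] -> ['c', 'a', 'b', 'd', 'e']
'e': index 4 in ['c', 'a', 'b', 'd', 'e'] -> ['e', 'c', 'a', 'b', 'd']
'b': index 3 in ['e', 'c', 'a', 'b', 'd'] -> ['b', 'e', 'c', 'a', 'd']
'e': index 1 in ['b', 'e', 'c', 'a', 'd'] -> ['e', 'b', 'c', 'a', 'd']
'd': index 4 in ['e', 'b', 'c', 'a', 'd'] -> ['d', 'e', 'b', 'c', 'a']
'c': index 3 in ['d', 'e', 'b', 'c', 'a'] -> ['c', 'd', 'e', 'b', 'a']
'c': index 0 in ['c', 'd', 'e', 'b', 'a'] -> ['c', 'd', 'e', 'b', 'a']
'd': index 1 in ['c', 'd', 'e', 'b', 'a'] -> ['d', 'c', 'e', 'b', 'a']


Output: [2, 1, 1, 4, 3, 1, 4, 3, 0, 1]


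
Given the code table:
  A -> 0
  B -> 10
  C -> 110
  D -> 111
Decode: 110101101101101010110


Decoding:
110 -> C
10 -> B
110 -> C
110 -> C
110 -> C
10 -> B
10 -> B
110 -> C


Result: CBCCCBBC


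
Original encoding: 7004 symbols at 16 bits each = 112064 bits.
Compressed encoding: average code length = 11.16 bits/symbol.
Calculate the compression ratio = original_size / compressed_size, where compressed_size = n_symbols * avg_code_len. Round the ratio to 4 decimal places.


original_size = n_symbols * orig_bits = 7004 * 16 = 112064 bits
compressed_size = n_symbols * avg_code_len = 7004 * 11.16 = 78164.64 bits
ratio = original_size / compressed_size = 112064 / 78164.64 = 1.4337

Compression ratio = 1.4337


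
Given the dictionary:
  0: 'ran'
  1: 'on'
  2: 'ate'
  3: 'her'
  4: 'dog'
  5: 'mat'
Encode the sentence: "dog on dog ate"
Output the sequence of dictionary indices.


Look up each word in the dictionary:
  'dog' -> 4
  'on' -> 1
  'dog' -> 4
  'ate' -> 2

Encoded: [4, 1, 4, 2]


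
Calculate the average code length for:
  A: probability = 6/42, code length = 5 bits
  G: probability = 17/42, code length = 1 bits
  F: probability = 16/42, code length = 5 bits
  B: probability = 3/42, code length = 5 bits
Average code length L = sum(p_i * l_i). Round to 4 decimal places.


Weighted contributions p_i * l_i:
  A: (6/42) * 5 = 30/42
  G: (17/42) * 1 = 17/42
  F: (16/42) * 5 = 80/42
  B: (3/42) * 5 = 15/42
Sum = (30 + 17 + 80 + 15)/42 = 142/42

L = 142/42 = 3.3810 bits/symbol


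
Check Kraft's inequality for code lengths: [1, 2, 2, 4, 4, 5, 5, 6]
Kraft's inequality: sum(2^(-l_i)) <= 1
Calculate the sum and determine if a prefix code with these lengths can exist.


Sum = 2^(-1) + 2^(-2) + 2^(-2) + 2^(-4) + 2^(-4) + 2^(-5) + 2^(-5) + 2^(-6)
    = 0.5 + 0.25 + 0.25 + 0.0625 + 0.0625 + 0.03125 + 0.03125 + 0.015625
    = 77/64 = 1.203125
Since 1.203125 > 1, Kraft's inequality is NOT satisfied.
A prefix code with these lengths CANNOT exist.

Kraft sum = 1.203125. Not satisfied.


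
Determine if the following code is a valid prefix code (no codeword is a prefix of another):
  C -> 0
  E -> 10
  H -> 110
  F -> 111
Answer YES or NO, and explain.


Checking each pair (does one codeword prefix another?):
  C='0' vs E='10': no prefix
  C='0' vs H='110': no prefix
  C='0' vs F='111': no prefix
  E='10' vs C='0': no prefix
  E='10' vs H='110': no prefix
  E='10' vs F='111': no prefix
  H='110' vs C='0': no prefix
  H='110' vs E='10': no prefix
  H='110' vs F='111': no prefix
  F='111' vs C='0': no prefix
  F='111' vs E='10': no prefix
  F='111' vs H='110': no prefix
No violation found over all pairs.

YES -- this is a valid prefix code. No codeword is a prefix of any other codeword.


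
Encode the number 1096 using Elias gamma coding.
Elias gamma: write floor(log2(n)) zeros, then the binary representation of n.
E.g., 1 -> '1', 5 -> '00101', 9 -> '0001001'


num_bits = floor(log2(1096)) + 1 = 11
leading_zeros = num_bits - 1 = 10
binary(1096) = 10001001000

Elias gamma(1096) = '0000000000' + '10001001000' = 000000000010001001000 (21 bits)


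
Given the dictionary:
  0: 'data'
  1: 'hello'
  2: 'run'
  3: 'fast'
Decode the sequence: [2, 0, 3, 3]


Look up each index in the dictionary:
  2 -> 'run'
  0 -> 'data'
  3 -> 'fast'
  3 -> 'fast'

Decoded: "run data fast fast"


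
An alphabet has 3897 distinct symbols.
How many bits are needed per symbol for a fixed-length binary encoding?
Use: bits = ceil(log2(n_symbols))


log2(3897) = 11.9281
Bracket: 2^11 = 2048 < 3897 <= 2^12 = 4096
So ceil(log2(3897)) = 12

bits = ceil(log2(3897)) = ceil(11.9281) = 12 bits


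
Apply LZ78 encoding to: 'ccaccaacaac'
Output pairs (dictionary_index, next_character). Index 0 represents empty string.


LZ78 encoding steps:
Dictionary: {0: ''}
Step 1: w='' (idx 0), next='c' -> output (0, 'c'), add 'c' as idx 1
Step 2: w='c' (idx 1), next='a' -> output (1, 'a'), add 'ca' as idx 2
Step 3: w='c' (idx 1), next='c' -> output (1, 'c'), add 'cc' as idx 3
Step 4: w='' (idx 0), next='a' -> output (0, 'a'), add 'a' as idx 4
Step 5: w='a' (idx 4), next='c' -> output (4, 'c'), add 'ac' as idx 5
Step 6: w='a' (idx 4), next='a' -> output (4, 'a'), add 'aa' as idx 6
Step 7: w='c' (idx 1), end of input -> output (1, '')


Encoded: [(0, 'c'), (1, 'a'), (1, 'c'), (0, 'a'), (4, 'c'), (4, 'a'), (1, '')]


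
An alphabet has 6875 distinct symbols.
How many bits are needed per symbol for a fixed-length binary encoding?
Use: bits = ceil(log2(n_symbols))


log2(6875) = 12.7471
Bracket: 2^12 = 4096 < 6875 <= 2^13 = 8192
So ceil(log2(6875)) = 13

bits = ceil(log2(6875)) = ceil(12.7471) = 13 bits


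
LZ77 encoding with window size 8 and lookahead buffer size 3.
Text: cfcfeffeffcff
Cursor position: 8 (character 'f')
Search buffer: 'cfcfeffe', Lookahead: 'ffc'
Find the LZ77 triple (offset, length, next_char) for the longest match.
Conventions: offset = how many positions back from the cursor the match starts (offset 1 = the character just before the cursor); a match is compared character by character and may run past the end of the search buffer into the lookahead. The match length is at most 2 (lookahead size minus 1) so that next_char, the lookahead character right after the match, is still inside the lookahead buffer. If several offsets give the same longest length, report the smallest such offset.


Try each offset into the search buffer:
  offset=1 (pos 7, char 'e'): match length 0
  offset=2 (pos 6, char 'f'): match length 1
  offset=3 (pos 5, char 'f'): match length 2
  offset=4 (pos 4, char 'e'): match length 0
  offset=5 (pos 3, char 'f'): match length 1
  offset=6 (pos 2, char 'c'): match length 0
  offset=7 (pos 1, char 'f'): match length 1
  offset=8 (pos 0, char 'c'): match length 0
Longest match has length 2 at offset 3.
next_char = character at position 8 + 2 = 10 -> 'c'

Best match: offset=3, length=2 (matching 'ff' starting at position 5)
LZ77 triple: (3, 2, 'c')


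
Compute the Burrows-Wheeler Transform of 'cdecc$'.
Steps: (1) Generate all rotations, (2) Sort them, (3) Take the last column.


Rotations (sorted):
  0: $cdecc -> last char: c
  1: c$cdec -> last char: c
  2: cc$cde -> last char: e
  3: cdecc$ -> last char: $
  4: decc$c -> last char: c
  5: ecc$cd -> last char: d


BWT = cce$cd


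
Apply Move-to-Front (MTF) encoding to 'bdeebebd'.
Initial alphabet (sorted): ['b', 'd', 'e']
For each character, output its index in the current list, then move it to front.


MTF encoding:
'b': index 0 in ['b', 'd', 'e'] -> ['b', 'd', 'e']
'd': index 1 in ['b', 'd', 'e'] -> ['d', 'b', 'e']
'e': index 2 in ['d', 'b', 'e'] -> ['e', 'd', 'b']
'e': index 0 in ['e', 'd', 'b'] -> ['e', 'd', 'b']
'b': index 2 in ['e', 'd', 'b'] -> ['b', 'e', 'd']
'e': index 1 in ['b', 'e', 'd'] -> ['e', 'b', 'd']
'b': index 1 in ['e', 'b', 'd'] -> ['b', 'e', 'd']
'd': index 2 in ['b', 'e', 'd'] -> ['d', 'b', 'e']


Output: [0, 1, 2, 0, 2, 1, 1, 2]


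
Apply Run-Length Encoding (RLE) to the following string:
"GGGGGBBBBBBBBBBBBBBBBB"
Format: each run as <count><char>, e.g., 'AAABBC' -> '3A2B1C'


Scanning runs left to right:
  i=0: run of 'G' x 5 -> '5G'
  i=5: run of 'B' x 17 -> '17B'

RLE = 5G17B


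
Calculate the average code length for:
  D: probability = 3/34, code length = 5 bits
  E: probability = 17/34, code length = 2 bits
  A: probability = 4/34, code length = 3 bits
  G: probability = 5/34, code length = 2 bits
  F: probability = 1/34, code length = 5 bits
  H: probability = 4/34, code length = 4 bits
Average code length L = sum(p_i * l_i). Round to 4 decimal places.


Weighted contributions p_i * l_i:
  D: (3/34) * 5 = 15/34
  E: (17/34) * 2 = 34/34
  A: (4/34) * 3 = 12/34
  G: (5/34) * 2 = 10/34
  F: (1/34) * 5 = 5/34
  H: (4/34) * 4 = 16/34
Sum = (15 + 34 + 12 + 10 + 5 + 16)/34 = 92/34

L = 92/34 = 2.7059 bits/symbol


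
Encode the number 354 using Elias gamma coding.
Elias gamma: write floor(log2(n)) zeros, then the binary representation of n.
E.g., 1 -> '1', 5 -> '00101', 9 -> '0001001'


num_bits = floor(log2(354)) + 1 = 9
leading_zeros = num_bits - 1 = 8
binary(354) = 101100010

Elias gamma(354) = '00000000' + '101100010' = 00000000101100010 (17 bits)


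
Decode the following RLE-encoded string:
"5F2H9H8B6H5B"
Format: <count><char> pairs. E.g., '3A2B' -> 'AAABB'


Expanding each <count><char> pair:
  5F -> 'FFFFF'
  2H -> 'HH'
  9H -> 'HHHHHHHHH'
  8B -> 'BBBBBBBB'
  6H -> 'HHHHHH'
  5B -> 'BBBBB'

Decoded = FFFFFHHHHHHHHHHHBBBBBBBBHHHHHHBBBBB


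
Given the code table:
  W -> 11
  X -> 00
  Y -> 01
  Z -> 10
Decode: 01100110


Decoding:
01 -> Y
10 -> Z
01 -> Y
10 -> Z


Result: YZYZ


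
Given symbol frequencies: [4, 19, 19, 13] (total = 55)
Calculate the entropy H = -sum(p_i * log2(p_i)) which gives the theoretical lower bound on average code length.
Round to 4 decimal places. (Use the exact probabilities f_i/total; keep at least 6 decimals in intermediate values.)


Per-symbol terms -p_i * log2(p_i) with p_i = f_i/55:
  p = 4/55 = 0.072727: log2(p) = -3.781360, -p*log2(p) = 0.275008
  p = 19/55 = 0.345455: log2(p) = -1.533432, -p*log2(p) = 0.529731
  p = 19/55 = 0.345455: log2(p) = -1.533432, -p*log2(p) = 0.529731
  p = 13/55 = 0.236364: log2(p) = -2.080920, -p*log2(p) = 0.491854
H = 0.275008 + 0.529731 + 0.529731 + 0.491854 = 1.826324

H = 1.8263 bits/symbol


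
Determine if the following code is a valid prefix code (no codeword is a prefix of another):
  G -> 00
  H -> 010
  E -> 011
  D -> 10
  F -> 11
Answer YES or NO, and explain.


Checking each pair (does one codeword prefix another?):
  G='00' vs H='010': no prefix
  G='00' vs E='011': no prefix
  G='00' vs D='10': no prefix
  G='00' vs F='11': no prefix
  H='010' vs G='00': no prefix
  H='010' vs E='011': no prefix
  H='010' vs D='10': no prefix
  H='010' vs F='11': no prefix
  E='011' vs G='00': no prefix
  E='011' vs H='010': no prefix
  E='011' vs D='10': no prefix
  E='011' vs F='11': no prefix
  D='10' vs G='00': no prefix
  D='10' vs H='010': no prefix
  D='10' vs E='011': no prefix
  D='10' vs F='11': no prefix
  F='11' vs G='00': no prefix
  F='11' vs H='010': no prefix
  F='11' vs E='011': no prefix
  F='11' vs D='10': no prefix
No violation found over all pairs.

YES -- this is a valid prefix code. No codeword is a prefix of any other codeword.


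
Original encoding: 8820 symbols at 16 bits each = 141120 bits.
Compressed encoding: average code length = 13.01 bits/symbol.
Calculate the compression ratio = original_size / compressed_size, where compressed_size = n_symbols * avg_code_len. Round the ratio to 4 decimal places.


original_size = n_symbols * orig_bits = 8820 * 16 = 141120 bits
compressed_size = n_symbols * avg_code_len = 8820 * 13.01 = 114748.2 bits
ratio = original_size / compressed_size = 141120 / 114748.2 = 1.2298

Compression ratio = 1.2298


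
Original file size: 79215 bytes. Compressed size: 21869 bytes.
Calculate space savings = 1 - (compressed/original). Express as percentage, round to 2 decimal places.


ratio = compressed/original = 21869/79215 = 0.276071
savings = 1 - ratio = 1 - 0.276071 = 0.723929
as a percentage: 0.723929 * 100 = 72.39%

Space savings = 1 - 21869/79215 = 72.39%


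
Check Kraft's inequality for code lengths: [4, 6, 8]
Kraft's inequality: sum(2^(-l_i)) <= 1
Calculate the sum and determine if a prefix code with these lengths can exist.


Sum = 2^(-4) + 2^(-6) + 2^(-8)
    = 0.0625 + 0.015625 + 0.00390625
    = 21/256 = 0.08203125
Since 0.08203125 <= 1, Kraft's inequality IS satisfied.
A prefix code with these lengths CAN exist.

Kraft sum = 0.08203125. Satisfied.


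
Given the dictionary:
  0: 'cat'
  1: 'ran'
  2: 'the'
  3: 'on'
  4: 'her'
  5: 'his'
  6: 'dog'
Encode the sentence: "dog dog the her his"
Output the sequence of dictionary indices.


Look up each word in the dictionary:
  'dog' -> 6
  'dog' -> 6
  'the' -> 2
  'her' -> 4
  'his' -> 5

Encoded: [6, 6, 2, 4, 5]


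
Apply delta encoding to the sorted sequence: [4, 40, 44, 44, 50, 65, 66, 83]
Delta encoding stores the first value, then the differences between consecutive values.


First value: 4
Deltas:
  40 - 4 = 36
  44 - 40 = 4
  44 - 44 = 0
  50 - 44 = 6
  65 - 50 = 15
  66 - 65 = 1
  83 - 66 = 17


Delta encoded: [4, 36, 4, 0, 6, 15, 1, 17]


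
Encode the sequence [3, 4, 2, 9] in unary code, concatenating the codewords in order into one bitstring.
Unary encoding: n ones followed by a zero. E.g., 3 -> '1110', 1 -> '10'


Encode each number as n ones followed by a terminating 0:
  3 -> 1110 (4 bits)
  4 -> 11110 (5 bits)
  2 -> 110 (3 bits)
  9 -> 1111111110 (10 bits)
Total length = 4 + 5 + 3 + 10 = 22 bits.

Unary([3, 4, 2, 9]) = 1110111101101111111110 (22 bits)


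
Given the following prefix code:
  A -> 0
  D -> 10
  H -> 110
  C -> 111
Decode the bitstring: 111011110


Decoding step by step:
Bits 111 -> C
Bits 0 -> A
Bits 111 -> C
Bits 10 -> D


Decoded message: CACD


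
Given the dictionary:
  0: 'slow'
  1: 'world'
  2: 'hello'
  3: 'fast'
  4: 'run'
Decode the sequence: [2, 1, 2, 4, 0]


Look up each index in the dictionary:
  2 -> 'hello'
  1 -> 'world'
  2 -> 'hello'
  4 -> 'run'
  0 -> 'slow'

Decoded: "hello world hello run slow"


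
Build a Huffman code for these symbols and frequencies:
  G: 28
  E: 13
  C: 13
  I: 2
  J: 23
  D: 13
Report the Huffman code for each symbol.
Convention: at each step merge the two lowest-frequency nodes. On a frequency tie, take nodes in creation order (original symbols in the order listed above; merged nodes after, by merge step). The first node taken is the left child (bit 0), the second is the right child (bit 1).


Huffman tree construction:
Step 1: Merge I(2) + E(13) = 15
Step 2: Merge C(13) + D(13) = 26
Step 3: Merge (I+E)(15) + J(23) = 38
Step 4: Merge (C+D)(26) + G(28) = 54
Step 5: Merge ((I+E)+J)(38) + ((C+D)+G)(54) = 92
Read each symbol's code off the tree from the root (left child = 0, right child = 1).

Codes:
  G: 11 (length 2)
  E: 001 (length 3)
  C: 100 (length 3)
  I: 000 (length 3)
  J: 01 (length 2)
  D: 101 (length 3)
Average code length: 225/92 = 2.4457 bits/symbol


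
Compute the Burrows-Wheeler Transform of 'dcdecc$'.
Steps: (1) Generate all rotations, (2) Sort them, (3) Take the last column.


Rotations (sorted):
  0: $dcdecc -> last char: c
  1: c$dcdec -> last char: c
  2: cc$dcde -> last char: e
  3: cdecc$d -> last char: d
  4: dcdecc$ -> last char: $
  5: decc$dc -> last char: c
  6: ecc$dcd -> last char: d


BWT = cced$cd


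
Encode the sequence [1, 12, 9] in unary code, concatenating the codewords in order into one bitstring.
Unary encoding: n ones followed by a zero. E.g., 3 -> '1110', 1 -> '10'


Encode each number as n ones followed by a terminating 0:
  1 -> 10 (2 bits)
  12 -> 1111111111110 (13 bits)
  9 -> 1111111110 (10 bits)
Total length = 2 + 13 + 10 = 25 bits.

Unary([1, 12, 9]) = 1011111111111101111111110 (25 bits)


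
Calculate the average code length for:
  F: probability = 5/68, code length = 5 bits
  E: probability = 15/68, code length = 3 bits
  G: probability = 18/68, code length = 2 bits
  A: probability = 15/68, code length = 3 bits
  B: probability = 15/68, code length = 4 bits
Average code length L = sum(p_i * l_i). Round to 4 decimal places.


Weighted contributions p_i * l_i:
  F: (5/68) * 5 = 25/68
  E: (15/68) * 3 = 45/68
  G: (18/68) * 2 = 36/68
  A: (15/68) * 3 = 45/68
  B: (15/68) * 4 = 60/68
Sum = (25 + 45 + 36 + 45 + 60)/68 = 211/68

L = 211/68 = 3.1029 bits/symbol


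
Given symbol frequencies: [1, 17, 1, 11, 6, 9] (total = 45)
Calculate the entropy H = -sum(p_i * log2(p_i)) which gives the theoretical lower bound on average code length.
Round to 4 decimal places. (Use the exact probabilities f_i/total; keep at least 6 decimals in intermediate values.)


Per-symbol terms -p_i * log2(p_i) with p_i = f_i/45:
  p = 1/45 = 0.022222: log2(p) = -5.491853, -p*log2(p) = 0.122041
  p = 17/45 = 0.377778: log2(p) = -1.404390, -p*log2(p) = 0.530547
  p = 1/45 = 0.022222: log2(p) = -5.491853, -p*log2(p) = 0.122041
  p = 11/45 = 0.244444: log2(p) = -2.032421, -p*log2(p) = 0.496814
  p = 6/45 = 0.133333: log2(p) = -2.906891, -p*log2(p) = 0.387585
  p = 9/45 = 0.200000: log2(p) = -2.321928, -p*log2(p) = 0.464386
H = 0.122041 + 0.530547 + 0.122041 + 0.496814 + 0.387585 + 0.464386 = 2.123414

H = 2.1234 bits/symbol


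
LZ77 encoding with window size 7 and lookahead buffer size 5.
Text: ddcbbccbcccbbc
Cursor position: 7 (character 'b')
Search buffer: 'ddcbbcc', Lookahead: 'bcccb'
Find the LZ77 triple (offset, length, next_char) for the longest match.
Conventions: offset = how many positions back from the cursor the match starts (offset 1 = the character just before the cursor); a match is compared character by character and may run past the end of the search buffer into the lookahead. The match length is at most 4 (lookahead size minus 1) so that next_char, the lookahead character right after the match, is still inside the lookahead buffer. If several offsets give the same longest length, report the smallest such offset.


Try each offset into the search buffer:
  offset=1 (pos 6, char 'c'): match length 0
  offset=2 (pos 5, char 'c'): match length 0
  offset=3 (pos 4, char 'b'): match length 3
  offset=4 (pos 3, char 'b'): match length 1
  offset=5 (pos 2, char 'c'): match length 0
  offset=6 (pos 1, char 'd'): match length 0
  offset=7 (pos 0, char 'd'): match length 0
Longest match has length 3 at offset 3.
next_char = character at position 7 + 3 = 10 -> 'c'

Best match: offset=3, length=3 (matching 'bcc' starting at position 4)
LZ77 triple: (3, 3, 'c')


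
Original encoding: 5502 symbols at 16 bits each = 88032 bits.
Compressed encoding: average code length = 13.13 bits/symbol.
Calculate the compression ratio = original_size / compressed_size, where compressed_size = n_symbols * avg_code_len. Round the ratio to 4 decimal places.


original_size = n_symbols * orig_bits = 5502 * 16 = 88032 bits
compressed_size = n_symbols * avg_code_len = 5502 * 13.13 = 72241.26 bits
ratio = original_size / compressed_size = 88032 / 72241.26 = 1.2186

Compression ratio = 1.2186


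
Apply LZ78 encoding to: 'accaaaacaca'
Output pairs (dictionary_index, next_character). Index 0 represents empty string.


LZ78 encoding steps:
Dictionary: {0: ''}
Step 1: w='' (idx 0), next='a' -> output (0, 'a'), add 'a' as idx 1
Step 2: w='' (idx 0), next='c' -> output (0, 'c'), add 'c' as idx 2
Step 3: w='c' (idx 2), next='a' -> output (2, 'a'), add 'ca' as idx 3
Step 4: w='a' (idx 1), next='a' -> output (1, 'a'), add 'aa' as idx 4
Step 5: w='a' (idx 1), next='c' -> output (1, 'c'), add 'ac' as idx 5
Step 6: w='ac' (idx 5), next='a' -> output (5, 'a'), add 'aca' as idx 6


Encoded: [(0, 'a'), (0, 'c'), (2, 'a'), (1, 'a'), (1, 'c'), (5, 'a')]


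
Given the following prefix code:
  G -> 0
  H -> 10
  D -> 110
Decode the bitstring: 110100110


Decoding step by step:
Bits 110 -> D
Bits 10 -> H
Bits 0 -> G
Bits 110 -> D


Decoded message: DHGD


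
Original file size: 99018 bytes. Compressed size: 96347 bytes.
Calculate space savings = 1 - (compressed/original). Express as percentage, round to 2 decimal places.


ratio = compressed/original = 96347/99018 = 0.973025
savings = 1 - ratio = 1 - 0.973025 = 0.026975
as a percentage: 0.026975 * 100 = 2.7%

Space savings = 1 - 96347/99018 = 2.7%


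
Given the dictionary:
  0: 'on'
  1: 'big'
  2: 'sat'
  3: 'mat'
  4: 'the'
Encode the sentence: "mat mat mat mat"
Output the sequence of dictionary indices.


Look up each word in the dictionary:
  'mat' -> 3
  'mat' -> 3
  'mat' -> 3
  'mat' -> 3

Encoded: [3, 3, 3, 3]


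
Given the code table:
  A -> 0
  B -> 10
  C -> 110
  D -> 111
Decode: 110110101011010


Decoding:
110 -> C
110 -> C
10 -> B
10 -> B
110 -> C
10 -> B


Result: CCBBCB


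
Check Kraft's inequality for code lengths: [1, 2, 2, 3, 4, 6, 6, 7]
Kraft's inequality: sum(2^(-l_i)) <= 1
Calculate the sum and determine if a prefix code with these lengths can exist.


Sum = 2^(-1) + 2^(-2) + 2^(-2) + 2^(-3) + 2^(-4) + 2^(-6) + 2^(-6) + 2^(-7)
    = 0.5 + 0.25 + 0.25 + 0.125 + 0.0625 + 0.015625 + 0.015625 + 0.0078125
    = 157/128 = 1.2265625
Since 1.2265625 > 1, Kraft's inequality is NOT satisfied.
A prefix code with these lengths CANNOT exist.

Kraft sum = 1.2265625. Not satisfied.


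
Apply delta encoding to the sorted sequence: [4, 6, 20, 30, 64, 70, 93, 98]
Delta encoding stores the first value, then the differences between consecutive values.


First value: 4
Deltas:
  6 - 4 = 2
  20 - 6 = 14
  30 - 20 = 10
  64 - 30 = 34
  70 - 64 = 6
  93 - 70 = 23
  98 - 93 = 5


Delta encoded: [4, 2, 14, 10, 34, 6, 23, 5]


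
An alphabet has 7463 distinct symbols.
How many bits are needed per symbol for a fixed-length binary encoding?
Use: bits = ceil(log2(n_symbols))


log2(7463) = 12.8655
Bracket: 2^12 = 4096 < 7463 <= 2^13 = 8192
So ceil(log2(7463)) = 13

bits = ceil(log2(7463)) = ceil(12.8655) = 13 bits


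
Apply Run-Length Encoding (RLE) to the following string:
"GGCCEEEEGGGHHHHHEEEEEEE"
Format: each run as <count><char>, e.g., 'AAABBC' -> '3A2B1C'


Scanning runs left to right:
  i=0: run of 'G' x 2 -> '2G'
  i=2: run of 'C' x 2 -> '2C'
  i=4: run of 'E' x 4 -> '4E'
  i=8: run of 'G' x 3 -> '3G'
  i=11: run of 'H' x 5 -> '5H'
  i=16: run of 'E' x 7 -> '7E'

RLE = 2G2C4E3G5H7E


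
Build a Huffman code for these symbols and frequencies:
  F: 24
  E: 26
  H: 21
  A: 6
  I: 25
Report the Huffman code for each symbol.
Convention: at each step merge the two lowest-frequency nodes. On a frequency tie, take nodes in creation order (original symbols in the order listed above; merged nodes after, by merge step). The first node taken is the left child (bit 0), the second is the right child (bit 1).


Huffman tree construction:
Step 1: Merge A(6) + H(21) = 27
Step 2: Merge F(24) + I(25) = 49
Step 3: Merge E(26) + (A+H)(27) = 53
Step 4: Merge (F+I)(49) + (E+(A+H))(53) = 102
Read each symbol's code off the tree from the root (left child = 0, right child = 1).

Codes:
  F: 00 (length 2)
  E: 10 (length 2)
  H: 111 (length 3)
  A: 110 (length 3)
  I: 01 (length 2)
Average code length: 231/102 = 2.2647 bits/symbol


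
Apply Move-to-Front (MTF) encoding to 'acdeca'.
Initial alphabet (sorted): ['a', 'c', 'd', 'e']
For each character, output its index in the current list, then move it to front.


MTF encoding:
'a': index 0 in ['a', 'c', 'd', 'e'] -> ['a', 'c', 'd', 'e']
'c': index 1 in ['a', 'c', 'd', 'e'] -> ['c', 'a', 'd', 'e']
'd': index 2 in ['c', 'a', 'd', 'e'] -> ['d', 'c', 'a', 'e']
'e': index 3 in ['d', 'c', 'a', 'e'] -> ['e', 'd', 'c', 'a']
'c': index 2 in ['e', 'd', 'c', 'a'] -> ['c', 'e', 'd', 'a']
'a': index 3 in ['c', 'e', 'd', 'a'] -> ['a', 'c', 'e', 'd']


Output: [0, 1, 2, 3, 2, 3]


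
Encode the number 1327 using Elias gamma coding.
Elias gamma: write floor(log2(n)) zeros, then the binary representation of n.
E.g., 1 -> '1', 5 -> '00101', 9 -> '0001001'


num_bits = floor(log2(1327)) + 1 = 11
leading_zeros = num_bits - 1 = 10
binary(1327) = 10100101111

Elias gamma(1327) = '0000000000' + '10100101111' = 000000000010100101111 (21 bits)


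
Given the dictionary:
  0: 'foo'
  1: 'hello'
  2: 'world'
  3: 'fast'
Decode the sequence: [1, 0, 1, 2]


Look up each index in the dictionary:
  1 -> 'hello'
  0 -> 'foo'
  1 -> 'hello'
  2 -> 'world'

Decoded: "hello foo hello world"


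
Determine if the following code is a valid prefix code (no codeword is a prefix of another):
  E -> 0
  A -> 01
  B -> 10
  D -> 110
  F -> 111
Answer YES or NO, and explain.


Checking each pair (does one codeword prefix another?):
  E='0' vs A='01': prefix -- VIOLATION

NO -- this is NOT a valid prefix code. E (0) is a prefix of A (01).


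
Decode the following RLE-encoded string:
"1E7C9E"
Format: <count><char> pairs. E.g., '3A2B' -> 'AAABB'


Expanding each <count><char> pair:
  1E -> 'E'
  7C -> 'CCCCCCC'
  9E -> 'EEEEEEEEE'

Decoded = ECCCCCCCEEEEEEEEE


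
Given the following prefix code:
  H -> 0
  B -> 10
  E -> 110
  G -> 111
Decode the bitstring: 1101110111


Decoding step by step:
Bits 110 -> E
Bits 111 -> G
Bits 0 -> H
Bits 111 -> G


Decoded message: EGHG


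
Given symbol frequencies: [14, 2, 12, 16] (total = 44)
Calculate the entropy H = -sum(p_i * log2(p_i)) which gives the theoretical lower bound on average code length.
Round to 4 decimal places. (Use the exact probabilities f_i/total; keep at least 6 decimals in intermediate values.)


Per-symbol terms -p_i * log2(p_i) with p_i = f_i/44:
  p = 14/44 = 0.318182: log2(p) = -1.652077, -p*log2(p) = 0.525661
  p = 2/44 = 0.045455: log2(p) = -4.459432, -p*log2(p) = 0.202701
  p = 12/44 = 0.272727: log2(p) = -1.874469, -p*log2(p) = 0.511219
  p = 16/44 = 0.363636: log2(p) = -1.459432, -p*log2(p) = 0.530702
H = 0.525661 + 0.202701 + 0.511219 + 0.530702 = 1.770283

H = 1.7703 bits/symbol


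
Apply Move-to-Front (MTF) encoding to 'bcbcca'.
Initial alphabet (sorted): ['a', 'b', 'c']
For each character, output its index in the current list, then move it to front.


MTF encoding:
'b': index 1 in ['a', 'b', 'c'] -> ['b', 'a', 'c']
'c': index 2 in ['b', 'a', 'c'] -> ['c', 'b', 'a']
'b': index 1 in ['c', 'b', 'a'] -> ['b', 'c', 'a']
'c': index 1 in ['b', 'c', 'a'] -> ['c', 'b', 'a']
'c': index 0 in ['c', 'b', 'a'] -> ['c', 'b', 'a']
'a': index 2 in ['c', 'b', 'a'] -> ['a', 'c', 'b']


Output: [1, 2, 1, 1, 0, 2]


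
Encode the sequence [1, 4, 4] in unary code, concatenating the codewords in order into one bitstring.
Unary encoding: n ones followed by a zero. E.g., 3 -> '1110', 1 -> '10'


Encode each number as n ones followed by a terminating 0:
  1 -> 10 (2 bits)
  4 -> 11110 (5 bits)
  4 -> 11110 (5 bits)
Total length = 2 + 5 + 5 = 12 bits.

Unary([1, 4, 4]) = 101111011110 (12 bits)


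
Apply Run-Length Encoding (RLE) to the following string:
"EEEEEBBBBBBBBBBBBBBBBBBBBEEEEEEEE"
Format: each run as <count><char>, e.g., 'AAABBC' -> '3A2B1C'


Scanning runs left to right:
  i=0: run of 'E' x 5 -> '5E'
  i=5: run of 'B' x 20 -> '20B'
  i=25: run of 'E' x 8 -> '8E'

RLE = 5E20B8E
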